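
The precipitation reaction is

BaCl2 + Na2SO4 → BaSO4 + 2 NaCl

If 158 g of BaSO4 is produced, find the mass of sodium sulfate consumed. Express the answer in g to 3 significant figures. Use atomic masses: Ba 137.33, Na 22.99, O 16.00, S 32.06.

M(BaSO4) = 137.33 + 32.06 + 4(16.00) = 233.39 g/mol.
M(Na2SO4) = 2(22.99) + 32.06 + 4(16.00) = 142.04 g/mol.
n(BaSO4) = 158.0 g / 233.39 g/mol = 0.6770 mol.
From the equation the BaSO4:Na2SO4 mole ratio is 1:1, so n(Na2SO4) = 0.6770 × 1/1 = 0.6770 mol.
Mass of Na2SO4 = 0.6770 mol × 142.04 g/mol = 96.16 g.

96.2 g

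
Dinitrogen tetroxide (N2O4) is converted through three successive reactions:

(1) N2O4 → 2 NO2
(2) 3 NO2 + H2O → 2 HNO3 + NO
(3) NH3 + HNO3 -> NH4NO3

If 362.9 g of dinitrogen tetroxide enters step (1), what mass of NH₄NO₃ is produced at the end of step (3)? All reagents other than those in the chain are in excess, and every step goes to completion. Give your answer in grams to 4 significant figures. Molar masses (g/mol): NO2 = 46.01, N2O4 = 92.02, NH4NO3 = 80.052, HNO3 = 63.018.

420.9 g

n(N2O4) = 362.9 / 92.02 = 3.9437 mol.
Reaction (1): N2O4→NO2 ratio 1:2 ⇒ n(NO2) = 7.8874 mol.
Reaction (2): NO2→HNO3 ratio 3:2 ⇒ n(HNO3) = 5.2583 mol.
Reaction (3): HNO3→NH4NO3 ratio 1:1 ⇒ n(NH4NO3) = 5.2583 mol.
Mass of NH4NO3 = 5.2583 × 80.052 = 420.94 g.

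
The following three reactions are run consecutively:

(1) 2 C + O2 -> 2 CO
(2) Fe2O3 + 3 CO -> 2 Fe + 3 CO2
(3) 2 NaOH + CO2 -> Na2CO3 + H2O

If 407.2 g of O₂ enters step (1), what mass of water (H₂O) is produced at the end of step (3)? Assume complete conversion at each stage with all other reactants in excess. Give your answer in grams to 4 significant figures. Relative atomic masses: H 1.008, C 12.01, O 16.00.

458.5 g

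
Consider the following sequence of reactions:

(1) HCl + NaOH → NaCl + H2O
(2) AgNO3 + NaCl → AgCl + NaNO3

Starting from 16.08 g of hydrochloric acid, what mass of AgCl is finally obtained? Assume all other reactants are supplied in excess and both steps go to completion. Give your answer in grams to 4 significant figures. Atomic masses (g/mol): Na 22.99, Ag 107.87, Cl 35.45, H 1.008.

63.21 g

M(HCl) = 1.008 + 35.45 = 36.458 g/mol.
M(AgCl) = 107.87 + 35.45 = 143.32 g/mol.
n(HCl) = 16.080 / 36.458 = 0.44106 mol.
Step 1 gives a 1:1 ratio of HCl to NaCl, so n(NaCl) = 0.44106 mol.
In step 2 the NaCl:AgCl ratio is 1:1, so n(AgCl) = 0.44106 mol.
Mass of AgCl = 0.44106 × 143.32 = 63.212 g.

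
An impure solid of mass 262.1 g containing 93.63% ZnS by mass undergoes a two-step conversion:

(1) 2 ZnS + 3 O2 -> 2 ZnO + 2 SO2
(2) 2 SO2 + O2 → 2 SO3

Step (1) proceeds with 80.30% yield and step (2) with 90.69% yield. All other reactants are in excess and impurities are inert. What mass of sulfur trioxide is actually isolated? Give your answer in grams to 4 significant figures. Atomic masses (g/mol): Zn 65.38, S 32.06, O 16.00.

Pure ZnS = 262.1 × 0.9363 = 245.40 g.
M(ZnS) = 65.38 + 32.06 = 97.44 g/mol.
M(SO3) = 32.06 + 3(16.00) = 80.06 g/mol.
n(ZnS) = 245.40 / 97.44 = 2.5185 mol.
Step 1 (ZnS:SO2 = 2:2): theoretical n(SO2) = 2.5185 mol; at 80.30% yield, n(SO2) = 2.0224 mol.
Step 2 (SO2:SO3 = 2:2): theoretical n(SO3) = 2.0224 mol, so theoretical mass = 2.0224 × 80.06 = 161.91 g.
At 90.69% yield, actual mass of SO3 = 161.91 × 0.9069 = 146.84 g.

146.8 g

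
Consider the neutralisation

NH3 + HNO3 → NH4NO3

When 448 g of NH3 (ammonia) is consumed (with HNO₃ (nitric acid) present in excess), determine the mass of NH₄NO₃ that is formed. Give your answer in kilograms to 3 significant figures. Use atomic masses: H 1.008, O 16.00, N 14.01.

2.11 kg

M(NH3) = 14.01 + 3(1.008) = 17.034 g/mol.
M(NH4NO3) = 2(14.01) + 4(1.008) + 3(16.00) = 80.052 g/mol.
n(NH3) = 448.0 g / 17.034 g/mol = 26.30 mol.
From the equation the NH3:NH4NO3 mole ratio is 1:1, so n(NH4NO3) = 26.30 × 1/1 = 26.30 mol.
Mass of NH4NO3 = 26.30 mol × 80.052 g/mol = 2105 g.
Converting to kg: 2105 g = 2.11 kg.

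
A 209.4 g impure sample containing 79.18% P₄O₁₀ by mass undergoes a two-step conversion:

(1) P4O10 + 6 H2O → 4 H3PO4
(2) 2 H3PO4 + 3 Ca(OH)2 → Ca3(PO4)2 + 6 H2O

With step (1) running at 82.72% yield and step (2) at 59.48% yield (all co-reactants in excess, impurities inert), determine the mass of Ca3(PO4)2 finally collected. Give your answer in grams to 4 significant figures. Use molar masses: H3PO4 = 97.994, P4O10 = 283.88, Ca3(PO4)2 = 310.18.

Pure P4O10 = 209.4 × 0.7918 = 165.80 g.
n(P4O10) = 165.80 / 283.88 = 0.58406 mol.
Step 1 (P4O10:H3PO4 = 1:4): theoretical n(H3PO4) = 2.3362 mol; at 82.72% yield, n(H3PO4) = 1.9325 mol.
Step 2 (H3PO4:Ca3(PO4)2 = 2:1): theoretical n(Ca3(PO4)2) = 0.96627 mol, so theoretical mass = 0.96627 × 310.18 = 299.72 g.
At 59.48% yield, actual mass of Ca3(PO4)2 = 299.72 × 0.5948 = 178.27 g.

178.3 g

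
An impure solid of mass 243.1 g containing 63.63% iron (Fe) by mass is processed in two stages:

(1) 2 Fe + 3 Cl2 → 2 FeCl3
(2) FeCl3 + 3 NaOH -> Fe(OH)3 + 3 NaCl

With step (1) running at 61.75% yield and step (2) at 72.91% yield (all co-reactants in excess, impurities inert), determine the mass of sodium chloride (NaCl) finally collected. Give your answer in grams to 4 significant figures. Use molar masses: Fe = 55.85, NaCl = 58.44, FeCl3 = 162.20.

Pure Fe = 243.1 × 0.6363 = 154.68 g.
n(Fe) = 154.68 / 55.85 = 2.7696 mol.
Step 1 (Fe:FeCl3 = 2:2): theoretical n(FeCl3) = 2.7696 mol; at 61.75% yield, n(FeCl3) = 1.7103 mol.
Step 2 (FeCl3:NaCl = 1:3): theoretical n(NaCl) = 5.1308 mol, so theoretical mass = 5.1308 × 58.44 = 299.84 g.
At 72.91% yield, actual mass of NaCl = 299.84 × 0.7291 = 218.61 g.

218.6 g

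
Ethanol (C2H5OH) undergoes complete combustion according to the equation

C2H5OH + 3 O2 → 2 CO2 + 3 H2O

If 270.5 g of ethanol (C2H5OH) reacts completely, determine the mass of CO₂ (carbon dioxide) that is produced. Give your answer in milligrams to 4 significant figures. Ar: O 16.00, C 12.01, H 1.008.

M(C2H5OH) = 2(12.01) + 6(1.008) + 16.00 = 46.068 g/mol.
M(CO2) = 12.01 + 2(16.00) = 44.01 g/mol.
n(C2H5OH) = 270.50 g / 46.068 g/mol = 5.8718 mol.
From the equation the C2H5OH:CO2 mole ratio is 1:2, so n(CO2) = 5.8718 × 2/1 = 11.744 mol.
Mass of CO2 = 11.744 mol × 44.01 g/mol = 516.83 g.
Converting to mg: 516.83 g = 516800 mg.

516800 mg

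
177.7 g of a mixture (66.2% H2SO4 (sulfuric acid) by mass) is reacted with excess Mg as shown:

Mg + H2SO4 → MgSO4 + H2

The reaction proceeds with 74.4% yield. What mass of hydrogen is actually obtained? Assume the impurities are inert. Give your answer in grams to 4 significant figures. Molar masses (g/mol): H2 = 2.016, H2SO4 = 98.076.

1.799 g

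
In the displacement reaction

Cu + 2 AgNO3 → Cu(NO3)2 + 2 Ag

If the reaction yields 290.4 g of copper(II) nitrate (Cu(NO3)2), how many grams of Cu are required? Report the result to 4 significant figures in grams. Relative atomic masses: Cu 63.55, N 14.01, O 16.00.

98.39 g

M(Cu(NO3)2) = 63.55 + 2(14.01) + 6(16.00) = 187.57 g/mol.
M(Cu) = 63.55 g/mol.
n(Cu(NO3)2) = 290.40 g / 187.57 g/mol = 1.5482 mol.
From the equation the Cu(NO3)2:Cu mole ratio is 1:1, so n(Cu) = 1.5482 × 1/1 = 1.5482 mol.
Mass of Cu = 1.5482 mol × 63.55 g/mol = 98.390 g.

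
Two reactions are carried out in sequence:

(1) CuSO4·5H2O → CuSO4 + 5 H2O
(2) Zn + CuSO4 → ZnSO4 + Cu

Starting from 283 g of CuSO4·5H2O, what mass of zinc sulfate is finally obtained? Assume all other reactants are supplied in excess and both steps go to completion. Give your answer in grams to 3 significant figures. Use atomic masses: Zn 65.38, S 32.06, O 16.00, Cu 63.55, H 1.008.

M(CuSO4·5H2O) = 63.55 + 32.06 + 9(16.00) + 10(1.008) = 249.69 g/mol.
M(ZnSO4) = 65.38 + 32.06 + 4(16.00) = 161.44 g/mol.
n(CuSO4·5H2O) = 283.0 / 249.69 = 1.133 mol.
Step 1 gives a 1:1 ratio of CuSO4·5H2O to CuSO4, so n(CuSO4) = 1.133 mol.
In step 2 the CuSO4:ZnSO4 ratio is 1:1, so n(ZnSO4) = 1.133 mol.
Mass of ZnSO4 = 1.133 × 161.44 = 183.0 g.

183 g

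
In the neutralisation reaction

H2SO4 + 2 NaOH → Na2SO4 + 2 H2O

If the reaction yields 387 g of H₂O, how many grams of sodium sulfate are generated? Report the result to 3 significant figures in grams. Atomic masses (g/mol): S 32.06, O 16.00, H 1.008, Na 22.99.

1530 g

M(H2O) = 2(1.008) + 16.00 = 18.016 g/mol.
M(Na2SO4) = 2(22.99) + 32.06 + 4(16.00) = 142.04 g/mol.
n(H2O) = 387.0 g / 18.016 g/mol = 21.48 mol.
From the equation the H2O:Na2SO4 mole ratio is 2:1, so n(Na2SO4) = 21.48 × 1/2 = 10.74 mol.
Mass of Na2SO4 = 10.74 mol × 142.04 g/mol = 1526 g.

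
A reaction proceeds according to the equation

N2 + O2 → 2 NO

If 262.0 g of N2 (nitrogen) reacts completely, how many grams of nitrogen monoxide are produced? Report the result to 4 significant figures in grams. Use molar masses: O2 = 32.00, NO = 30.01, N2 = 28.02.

n(N2) = 262.00 g / 28.02 g/mol = 9.3505 mol.
From the equation the N2:NO mole ratio is 1:2, so n(NO) = 9.3505 × 2/1 = 18.701 mol.
Mass of NO = 18.701 mol × 30.01 g/mol = 561.21 g.

561.2 g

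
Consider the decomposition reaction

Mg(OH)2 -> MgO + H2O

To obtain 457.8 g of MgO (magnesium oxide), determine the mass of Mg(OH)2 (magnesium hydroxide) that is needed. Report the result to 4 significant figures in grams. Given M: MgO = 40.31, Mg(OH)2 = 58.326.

662.4 g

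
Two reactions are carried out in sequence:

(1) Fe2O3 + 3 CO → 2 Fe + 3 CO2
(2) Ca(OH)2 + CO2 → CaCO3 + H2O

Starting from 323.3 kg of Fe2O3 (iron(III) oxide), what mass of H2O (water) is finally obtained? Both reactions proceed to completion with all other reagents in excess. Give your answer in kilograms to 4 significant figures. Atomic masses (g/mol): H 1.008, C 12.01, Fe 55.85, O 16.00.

M(Fe2O3) = 2(55.85) + 3(16.00) = 159.70 g/mol.
M(H2O) = 2(1.008) + 16.00 = 18.016 g/mol.
323.3 kg = 323300 g.
n(Fe2O3) = 323300 / 159.70 = 2024.4 mol.
Step 1 gives a 1:3 ratio of Fe2O3 to CO2, so n(CO2) = 6073.3 mol.
In step 2 the CO2:H2O ratio is 1:1, so n(H2O) = 6073.3 mol.
Mass of H2O = 6073.3 × 18.016 = 109420 g = 109.4 kg.

109.4 kg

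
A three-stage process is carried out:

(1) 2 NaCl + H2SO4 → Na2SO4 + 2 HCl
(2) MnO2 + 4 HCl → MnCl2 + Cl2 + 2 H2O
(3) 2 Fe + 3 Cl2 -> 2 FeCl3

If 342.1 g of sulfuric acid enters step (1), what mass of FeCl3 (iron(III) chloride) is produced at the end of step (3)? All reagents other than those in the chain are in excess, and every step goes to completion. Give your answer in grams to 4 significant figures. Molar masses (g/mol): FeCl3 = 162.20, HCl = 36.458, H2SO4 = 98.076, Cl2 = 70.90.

188.6 g

n(H2SO4) = 342.1 / 98.076 = 3.4881 mol.
Reaction (1): H2SO4→HCl ratio 1:2 ⇒ n(HCl) = 6.9762 mol.
Reaction (2): HCl→Cl2 ratio 4:1 ⇒ n(Cl2) = 1.7441 mol.
Reaction (3): Cl2→FeCl3 ratio 3:2 ⇒ n(FeCl3) = 1.1627 mol.
Mass of FeCl3 = 1.1627 × 162.20 = 188.59 g.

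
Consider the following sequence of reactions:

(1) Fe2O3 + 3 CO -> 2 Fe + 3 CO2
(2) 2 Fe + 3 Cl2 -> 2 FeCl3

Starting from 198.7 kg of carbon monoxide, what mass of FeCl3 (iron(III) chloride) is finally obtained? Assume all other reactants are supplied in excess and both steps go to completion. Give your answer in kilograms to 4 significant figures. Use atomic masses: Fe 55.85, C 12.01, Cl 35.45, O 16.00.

767.1 kg

M(CO) = 12.01 + 16.00 = 28.01 g/mol.
M(FeCl3) = 55.85 + 3(35.45) = 162.20 g/mol.
198.7 kg = 198700 g.
n(CO) = 198700 / 28.01 = 7093.9 mol.
Step 1 gives a 3:2 ratio of CO to Fe, so n(Fe) = 4729.3 mol.
In step 2 the Fe:FeCl3 ratio is 2:2, so n(FeCl3) = 4729.3 mol.
Mass of FeCl3 = 4729.3 × 162.20 = 767090 g = 767.1 kg.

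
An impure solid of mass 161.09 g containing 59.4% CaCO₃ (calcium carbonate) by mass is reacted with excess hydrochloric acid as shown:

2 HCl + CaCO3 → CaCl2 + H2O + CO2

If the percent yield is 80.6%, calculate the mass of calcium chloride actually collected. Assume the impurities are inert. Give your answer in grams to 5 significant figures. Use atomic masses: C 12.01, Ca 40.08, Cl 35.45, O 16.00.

Pure CaCO3 available = 161.09 g × 0.594 = 95.6875 g.
M(CaCO3) = 40.08 + 12.01 + 3(16.00) = 100.09 g/mol.
M(CaCl2) = 40.08 + 2(35.45) = 110.98 g/mol.
n(CaCO3) = 95.6875 g / 100.09 g/mol = 0.956014 mol.
From the equation the CaCO3:CaCl2 mole ratio is 1:1, so n(CaCl2) = 0.956014 × 1/1 = 0.956014 mol.
Mass of CaCl2 = 0.956014 mol × 110.98 g/mol = 106.098 g.
Actual mass collected = 106.098 g × 0.806 = 85.5154 g.

85.515 g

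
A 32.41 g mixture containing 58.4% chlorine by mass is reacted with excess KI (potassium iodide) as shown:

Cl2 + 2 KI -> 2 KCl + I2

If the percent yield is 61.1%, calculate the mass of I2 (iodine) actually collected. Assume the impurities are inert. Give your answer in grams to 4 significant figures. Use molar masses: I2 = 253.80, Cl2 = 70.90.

41.40 g

Pure Cl2 available = 32.41 g × 0.584 = 18.927 g.
n(Cl2) = 18.927 g / 70.90 g/mol = 0.26696 mol.
From the equation the Cl2:I2 mole ratio is 1:1, so n(I2) = 0.26696 × 1/1 = 0.26696 mol.
Mass of I2 = 0.26696 mol × 253.80 g/mol = 67.754 g.
Actual mass collected = 67.754 g × 0.611 = 41.398 g.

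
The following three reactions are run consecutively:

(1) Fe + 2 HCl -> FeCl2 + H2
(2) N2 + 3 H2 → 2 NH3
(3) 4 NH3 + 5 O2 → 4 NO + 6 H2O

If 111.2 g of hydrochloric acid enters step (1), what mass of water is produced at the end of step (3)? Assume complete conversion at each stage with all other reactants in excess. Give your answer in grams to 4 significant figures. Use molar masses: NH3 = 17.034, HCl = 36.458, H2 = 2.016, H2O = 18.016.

n(HCl) = 111.2 / 36.458 = 3.0501 mol.
Reaction (1): HCl→H2 ratio 2:1 ⇒ n(H2) = 1.5250 mol.
Reaction (2): H2→NH3 ratio 3:2 ⇒ n(NH3) = 1.0167 mol.
Reaction (3): NH3→H2O ratio 4:6 ⇒ n(H2O) = 1.5250 mol.
Mass of H2O = 1.5250 × 18.016 = 27.475 g.

27.48 g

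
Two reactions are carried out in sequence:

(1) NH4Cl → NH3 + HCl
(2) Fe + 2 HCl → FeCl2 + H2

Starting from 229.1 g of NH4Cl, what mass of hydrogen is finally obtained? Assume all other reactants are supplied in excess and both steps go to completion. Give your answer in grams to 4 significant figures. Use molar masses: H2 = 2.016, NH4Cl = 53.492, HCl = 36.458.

n(NH4Cl) = 229.10 / 53.492 = 4.2829 mol.
Step 1 gives a 1:1 ratio of NH4Cl to HCl, so n(HCl) = 4.2829 mol.
In step 2 the HCl:H2 ratio is 2:1, so n(H2) = 2.1414 mol.
Mass of H2 = 2.1414 × 2.016 = 4.3171 g.

4.317 g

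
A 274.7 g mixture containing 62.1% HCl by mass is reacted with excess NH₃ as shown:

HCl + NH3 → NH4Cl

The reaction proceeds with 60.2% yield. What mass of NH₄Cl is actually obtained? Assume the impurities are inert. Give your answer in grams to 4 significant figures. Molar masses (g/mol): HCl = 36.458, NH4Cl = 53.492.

Pure HCl available = 274.7 g × 0.621 = 170.59 g.
n(HCl) = 170.59 g / 36.458 g/mol = 4.6790 mol.
From the equation the HCl:NH4Cl mole ratio is 1:1, so n(NH4Cl) = 4.6790 × 1/1 = 4.6790 mol.
Mass of NH4Cl = 4.6790 mol × 53.492 g/mol = 250.29 g.
Actual mass collected = 250.29 g × 0.602 = 150.68 g.

150.7 g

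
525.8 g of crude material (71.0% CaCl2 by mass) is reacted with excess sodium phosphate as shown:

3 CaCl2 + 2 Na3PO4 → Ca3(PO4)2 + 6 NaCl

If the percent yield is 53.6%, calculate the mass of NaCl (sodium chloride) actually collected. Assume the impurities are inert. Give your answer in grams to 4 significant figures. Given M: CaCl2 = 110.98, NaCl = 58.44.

Pure CaCl2 available = 525.8 g × 0.710 = 373.32 g.
n(CaCl2) = 373.32 g / 110.98 g/mol = 3.3638 mol.
From the equation the CaCl2:NaCl mole ratio is 3:6, so n(NaCl) = 3.3638 × 6/3 = 6.7277 mol.
Mass of NaCl = 6.7277 mol × 58.44 g/mol = 393.16 g.
Actual mass collected = 393.16 g × 0.536 = 210.74 g.

210.7 g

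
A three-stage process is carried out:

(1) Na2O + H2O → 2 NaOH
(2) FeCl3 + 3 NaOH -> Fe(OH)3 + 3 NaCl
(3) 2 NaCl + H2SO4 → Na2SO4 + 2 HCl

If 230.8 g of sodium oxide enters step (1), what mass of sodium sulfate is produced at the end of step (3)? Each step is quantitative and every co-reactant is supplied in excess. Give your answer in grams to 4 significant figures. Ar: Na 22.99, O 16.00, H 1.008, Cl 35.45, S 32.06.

528.9 g

M(Na2O) = 2(22.99) + 16.00 = 61.98 g/mol.
M(Na2SO4) = 2(22.99) + 32.06 + 4(16.00) = 142.04 g/mol.
n(Na2O) = 230.8 / 61.98 = 3.7238 mol.
Reaction (1): Na2O→NaOH ratio 1:2 ⇒ n(NaOH) = 7.4476 mol.
Reaction (2): NaOH→NaCl ratio 3:3 ⇒ n(NaCl) = 7.4476 mol.
Reaction (3): NaCl→Na2SO4 ratio 2:1 ⇒ n(Na2SO4) = 3.7238 mol.
Mass of Na2SO4 = 3.7238 × 142.04 = 528.93 g.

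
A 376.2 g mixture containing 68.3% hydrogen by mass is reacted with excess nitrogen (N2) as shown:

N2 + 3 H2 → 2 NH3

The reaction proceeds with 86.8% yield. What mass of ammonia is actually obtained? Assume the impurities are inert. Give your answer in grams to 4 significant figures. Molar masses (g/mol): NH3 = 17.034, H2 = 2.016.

Pure H2 available = 376.2 g × 0.683 = 256.94 g.
n(H2) = 256.94 g / 2.016 g/mol = 127.45 mol.
From the equation the H2:NH3 mole ratio is 3:2, so n(NH3) = 127.45 × 2/3 = 84.968 mol.
Mass of NH3 = 84.968 mol × 17.034 g/mol = 1447.4 g.
Actual mass collected = 1447.4 g × 0.868 = 1256.3 g.

1256 g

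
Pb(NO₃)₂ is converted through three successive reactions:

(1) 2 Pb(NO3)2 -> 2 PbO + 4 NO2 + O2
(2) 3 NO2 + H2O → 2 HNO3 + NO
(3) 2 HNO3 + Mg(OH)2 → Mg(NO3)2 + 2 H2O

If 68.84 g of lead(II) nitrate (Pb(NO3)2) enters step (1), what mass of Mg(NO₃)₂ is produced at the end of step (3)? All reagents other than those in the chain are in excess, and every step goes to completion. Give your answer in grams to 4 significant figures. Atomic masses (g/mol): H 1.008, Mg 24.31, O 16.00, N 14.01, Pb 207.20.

M(Pb(NO3)2) = 207.20 + 2(14.01) + 6(16.00) = 331.22 g/mol.
M(Mg(NO3)2) = 24.31 + 2(14.01) + 6(16.00) = 148.33 g/mol.
n(Pb(NO3)2) = 68.84 / 331.22 = 0.20784 mol.
Reaction (1): Pb(NO3)2→NO2 ratio 2:4 ⇒ n(NO2) = 0.41568 mol.
Reaction (2): NO2→HNO3 ratio 3:2 ⇒ n(HNO3) = 0.27712 mol.
Reaction (3): HNO3→Mg(NO3)2 ratio 2:1 ⇒ n(Mg(NO3)2) = 0.13856 mol.
Mass of Mg(NO3)2 = 0.13856 × 148.33 = 20.552 g.

20.55 g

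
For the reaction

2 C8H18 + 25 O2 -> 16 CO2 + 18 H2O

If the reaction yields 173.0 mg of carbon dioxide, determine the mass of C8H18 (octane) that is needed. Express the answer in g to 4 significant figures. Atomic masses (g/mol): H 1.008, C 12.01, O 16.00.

0.05613 g

M(CO2) = 12.01 + 2(16.00) = 44.01 g/mol.
M(C8H18) = 8(12.01) + 18(1.008) = 114.224 g/mol.
Convert: 173.0 mg = 0.17300 g.
n(CO2) = 0.17300 g / 44.01 g/mol = 0.0039309 mol.
From the equation the CO2:C8H18 mole ratio is 16:2, so n(C8H18) = 0.0039309 × 2/16 = 0.00049137 mol.
Mass of C8H18 = 0.00049137 mol × 114.224 g/mol = 0.056126 g.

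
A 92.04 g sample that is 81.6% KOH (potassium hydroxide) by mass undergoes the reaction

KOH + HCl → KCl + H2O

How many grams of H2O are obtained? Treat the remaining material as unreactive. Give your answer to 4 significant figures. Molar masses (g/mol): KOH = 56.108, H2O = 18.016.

24.12 g

Mass of pure KOH = 92.04 g × 0.816 = 75.105 g.
n(KOH) = 75.105 g / 56.108 g/mol = 1.3386 mol.
From the equation the KOH:H2O mole ratio is 1:1, so n(H2O) = 1.3386 × 1/1 = 1.3386 mol.
Mass of H2O = 1.3386 mol × 18.016 g/mol = 24.116 g.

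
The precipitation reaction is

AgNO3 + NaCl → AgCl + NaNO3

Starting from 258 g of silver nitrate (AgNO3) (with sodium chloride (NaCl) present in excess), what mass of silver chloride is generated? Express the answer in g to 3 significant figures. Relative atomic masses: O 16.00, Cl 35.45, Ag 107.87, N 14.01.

M(AgNO3) = 107.87 + 14.01 + 3(16.00) = 169.88 g/mol.
M(AgCl) = 107.87 + 35.45 = 143.32 g/mol.
n(AgNO3) = 258.0 g / 169.88 g/mol = 1.519 mol.
From the equation the AgNO3:AgCl mole ratio is 1:1, so n(AgCl) = 1.519 × 1/1 = 1.519 mol.
Mass of AgCl = 1.519 mol × 143.32 g/mol = 217.7 g.

218 g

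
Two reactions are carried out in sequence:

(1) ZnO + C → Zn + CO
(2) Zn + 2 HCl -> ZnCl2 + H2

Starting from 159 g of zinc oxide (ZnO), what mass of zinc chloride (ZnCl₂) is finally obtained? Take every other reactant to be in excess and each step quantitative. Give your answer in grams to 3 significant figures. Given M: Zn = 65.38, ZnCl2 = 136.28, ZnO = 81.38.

266 g

n(ZnO) = 159.0 / 81.38 = 1.954 mol.
Step 1 gives a 1:1 ratio of ZnO to Zn, so n(Zn) = 1.954 mol.
In step 2 the Zn:ZnCl2 ratio is 1:1, so n(ZnCl2) = 1.954 mol.
Mass of ZnCl2 = 1.954 × 136.28 = 266.3 g.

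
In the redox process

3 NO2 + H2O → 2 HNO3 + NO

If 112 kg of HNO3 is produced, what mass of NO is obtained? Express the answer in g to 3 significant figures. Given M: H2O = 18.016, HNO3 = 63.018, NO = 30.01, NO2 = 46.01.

26700 g

Convert: 112 kg = 112000 g.
n(HNO3) = 112000 g / 63.018 g/mol = 1777 mol.
From the equation the HNO3:NO mole ratio is 2:1, so n(NO) = 1777 × 1/2 = 888.6 mol.
Mass of NO = 888.6 mol × 30.01 g/mol = 26670 g.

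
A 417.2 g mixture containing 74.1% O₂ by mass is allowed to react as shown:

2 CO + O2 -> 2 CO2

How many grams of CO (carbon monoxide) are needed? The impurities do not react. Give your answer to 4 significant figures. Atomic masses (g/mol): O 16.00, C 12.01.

541.2 g

Mass of pure O2 = 417.2 g × 0.741 = 309.15 g.
M(O2) = 2(16.00) = 32.00 g/mol.
M(CO) = 12.01 + 16.00 = 28.01 g/mol.
n(O2) = 309.15 g / 32.00 g/mol = 9.6608 mol.
From the equation the O2:CO mole ratio is 1:2, so n(CO) = 9.6608 × 2/1 = 19.322 mol.
Mass of CO = 19.322 mol × 28.01 g/mol = 541.20 g.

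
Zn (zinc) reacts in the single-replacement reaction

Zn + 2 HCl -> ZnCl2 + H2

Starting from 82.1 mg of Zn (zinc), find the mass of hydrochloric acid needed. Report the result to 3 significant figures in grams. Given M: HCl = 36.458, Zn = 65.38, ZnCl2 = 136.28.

Convert: 82.1 mg = 0.08210 g.
n(Zn) = 0.08210 g / 65.38 g/mol = 0.001256 mol.
From the equation the Zn:HCl mole ratio is 1:2, so n(HCl) = 0.001256 × 2/1 = 0.002511 mol.
Mass of HCl = 0.002511 mol × 36.458 g/mol = 0.09156 g.

0.0916 g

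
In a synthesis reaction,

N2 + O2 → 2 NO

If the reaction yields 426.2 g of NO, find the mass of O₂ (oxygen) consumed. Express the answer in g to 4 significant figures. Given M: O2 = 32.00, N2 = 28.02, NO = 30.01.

227.2 g

n(NO) = 426.20 g / 30.01 g/mol = 14.202 mol.
From the equation the NO:O2 mole ratio is 2:1, so n(O2) = 14.202 × 1/2 = 7.1010 mol.
Mass of O2 = 7.1010 mol × 32.00 g/mol = 227.23 g.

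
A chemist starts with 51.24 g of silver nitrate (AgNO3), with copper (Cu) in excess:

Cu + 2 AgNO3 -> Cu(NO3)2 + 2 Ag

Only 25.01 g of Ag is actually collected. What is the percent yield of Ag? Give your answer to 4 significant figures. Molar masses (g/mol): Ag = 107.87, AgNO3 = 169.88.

76.87 %

n(AgNO3) = 51.240 g / 169.88 g/mol = 0.30162 mol.
From the equation the AgNO3:Ag mole ratio is 2:2, so n(Ag) = 0.30162 × 2/2 = 0.30162 mol.
Mass of Ag = 0.30162 mol × 107.87 g/mol = 32.536 g.
This is the theoretical yield. Percent yield = 25.01 g / 32.536 g × 100% = 76.868%.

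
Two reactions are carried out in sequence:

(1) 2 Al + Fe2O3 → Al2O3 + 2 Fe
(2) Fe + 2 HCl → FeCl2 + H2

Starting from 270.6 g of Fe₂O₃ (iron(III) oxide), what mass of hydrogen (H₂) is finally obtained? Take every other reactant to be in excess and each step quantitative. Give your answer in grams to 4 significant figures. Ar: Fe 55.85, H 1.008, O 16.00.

6.832 g

M(Fe2O3) = 2(55.85) + 3(16.00) = 159.70 g/mol.
M(H2) = 2(1.008) = 2.016 g/mol.
n(Fe2O3) = 270.60 / 159.70 = 1.6944 mol.
Step 1 gives a 1:2 ratio of Fe2O3 to Fe, so n(Fe) = 3.3889 mol.
In step 2 the Fe:H2 ratio is 1:1, so n(H2) = 3.3889 mol.
Mass of H2 = 3.3889 × 2.016 = 6.8319 g.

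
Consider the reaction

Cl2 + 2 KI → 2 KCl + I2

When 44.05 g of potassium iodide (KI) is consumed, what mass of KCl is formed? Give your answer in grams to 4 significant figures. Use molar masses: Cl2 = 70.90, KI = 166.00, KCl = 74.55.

n(KI) = 44.050 g / 166.00 g/mol = 0.26536 mol.
From the equation the KI:KCl mole ratio is 2:2, so n(KCl) = 0.26536 × 2/2 = 0.26536 mol.
Mass of KCl = 0.26536 mol × 74.55 g/mol = 19.783 g.

19.78 g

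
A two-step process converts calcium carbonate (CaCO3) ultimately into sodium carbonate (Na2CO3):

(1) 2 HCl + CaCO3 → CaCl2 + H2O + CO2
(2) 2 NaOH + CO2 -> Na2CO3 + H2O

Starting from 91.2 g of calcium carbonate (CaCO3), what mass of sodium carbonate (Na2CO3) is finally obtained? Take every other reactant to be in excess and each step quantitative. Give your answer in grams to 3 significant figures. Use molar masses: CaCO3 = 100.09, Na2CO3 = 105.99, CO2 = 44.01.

96.6 g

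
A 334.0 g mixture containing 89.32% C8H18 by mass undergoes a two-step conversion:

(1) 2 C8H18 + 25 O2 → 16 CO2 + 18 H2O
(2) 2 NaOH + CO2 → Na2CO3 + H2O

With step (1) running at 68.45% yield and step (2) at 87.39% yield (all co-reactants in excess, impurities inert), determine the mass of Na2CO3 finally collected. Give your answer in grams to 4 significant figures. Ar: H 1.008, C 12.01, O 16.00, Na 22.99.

1325 g

Pure C8H18 = 334.0 × 0.8932 = 298.33 g.
M(C8H18) = 8(12.01) + 18(1.008) = 114.224 g/mol.
M(Na2CO3) = 2(22.99) + 12.01 + 3(16.00) = 105.99 g/mol.
n(C8H18) = 298.33 / 114.224 = 2.6118 mol.
Step 1 (C8H18:CO2 = 2:16): theoretical n(CO2) = 20.894 mol; at 68.45% yield, n(CO2) = 14.302 mol.
Step 2 (CO2:Na2CO3 = 1:1): theoretical n(Na2CO3) = 14.302 mol, so theoretical mass = 14.302 × 105.99 = 1515.9 g.
At 87.39% yield, actual mass of Na2CO3 = 1515.9 × 0.8739 = 1324.7 g.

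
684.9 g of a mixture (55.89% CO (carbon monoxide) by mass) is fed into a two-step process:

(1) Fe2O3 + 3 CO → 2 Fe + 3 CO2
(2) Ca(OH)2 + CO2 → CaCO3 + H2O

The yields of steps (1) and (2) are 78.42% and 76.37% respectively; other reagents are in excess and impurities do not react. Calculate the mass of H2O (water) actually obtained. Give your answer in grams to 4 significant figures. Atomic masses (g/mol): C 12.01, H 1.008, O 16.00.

147.5 g

Pure CO = 684.9 × 0.5589 = 382.79 g.
M(CO) = 12.01 + 16.00 = 28.01 g/mol.
M(H2O) = 2(1.008) + 16.00 = 18.016 g/mol.
n(CO) = 382.79 / 28.01 = 13.666 mol.
Step 1 (CO:CO2 = 3:3): theoretical n(CO2) = 13.666 mol; at 78.42% yield, n(CO2) = 10.717 mol.
Step 2 (CO2:H2O = 1:1): theoretical n(H2O) = 10.717 mol, so theoretical mass = 10.717 × 18.016 = 193.08 g.
At 76.37% yield, actual mass of H2O = 193.08 × 0.7637 = 147.45 g.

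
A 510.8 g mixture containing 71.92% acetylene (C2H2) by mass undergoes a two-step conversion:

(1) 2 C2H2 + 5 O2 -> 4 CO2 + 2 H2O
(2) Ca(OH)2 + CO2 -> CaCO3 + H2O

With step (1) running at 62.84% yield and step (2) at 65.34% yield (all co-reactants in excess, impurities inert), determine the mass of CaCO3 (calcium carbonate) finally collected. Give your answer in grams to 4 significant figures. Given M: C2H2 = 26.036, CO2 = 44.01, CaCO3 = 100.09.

1160 g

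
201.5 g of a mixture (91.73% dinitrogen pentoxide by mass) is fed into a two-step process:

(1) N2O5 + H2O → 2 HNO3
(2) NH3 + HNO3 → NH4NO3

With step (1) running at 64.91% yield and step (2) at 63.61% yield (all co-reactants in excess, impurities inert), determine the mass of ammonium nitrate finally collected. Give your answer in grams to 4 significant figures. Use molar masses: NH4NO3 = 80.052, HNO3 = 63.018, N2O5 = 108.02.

113.1 g

Pure N2O5 = 201.5 × 0.9173 = 184.84 g.
n(N2O5) = 184.84 / 108.02 = 1.7111 mol.
Step 1 (N2O5:HNO3 = 1:2): theoretical n(HNO3) = 3.4223 mol; at 64.91% yield, n(HNO3) = 2.2214 mol.
Step 2 (HNO3:NH4NO3 = 1:1): theoretical n(NH4NO3) = 2.2214 mol, so theoretical mass = 2.2214 × 80.052 = 177.83 g.
At 63.61% yield, actual mass of NH4NO3 = 177.83 × 0.6361 = 113.12 g.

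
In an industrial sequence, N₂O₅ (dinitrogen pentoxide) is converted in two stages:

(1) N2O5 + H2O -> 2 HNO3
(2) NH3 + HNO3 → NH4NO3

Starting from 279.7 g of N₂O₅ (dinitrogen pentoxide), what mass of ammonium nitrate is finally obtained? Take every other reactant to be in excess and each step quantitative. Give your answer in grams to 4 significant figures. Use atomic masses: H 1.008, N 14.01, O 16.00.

414.6 g

M(N2O5) = 2(14.01) + 5(16.00) = 108.02 g/mol.
M(NH4NO3) = 2(14.01) + 4(1.008) + 3(16.00) = 80.052 g/mol.
n(N2O5) = 279.70 / 108.02 = 2.5893 mol.
Step 1 gives a 1:2 ratio of N2O5 to HNO3, so n(HNO3) = 5.1787 mol.
In step 2 the HNO3:NH4NO3 ratio is 1:1, so n(NH4NO3) = 5.1787 mol.
Mass of NH4NO3 = 5.1787 × 80.052 = 414.56 g.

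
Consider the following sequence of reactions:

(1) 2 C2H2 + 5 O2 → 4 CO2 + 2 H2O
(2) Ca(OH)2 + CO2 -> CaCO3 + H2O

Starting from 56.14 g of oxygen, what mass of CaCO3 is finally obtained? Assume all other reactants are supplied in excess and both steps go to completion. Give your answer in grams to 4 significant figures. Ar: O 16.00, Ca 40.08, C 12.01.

140.5 g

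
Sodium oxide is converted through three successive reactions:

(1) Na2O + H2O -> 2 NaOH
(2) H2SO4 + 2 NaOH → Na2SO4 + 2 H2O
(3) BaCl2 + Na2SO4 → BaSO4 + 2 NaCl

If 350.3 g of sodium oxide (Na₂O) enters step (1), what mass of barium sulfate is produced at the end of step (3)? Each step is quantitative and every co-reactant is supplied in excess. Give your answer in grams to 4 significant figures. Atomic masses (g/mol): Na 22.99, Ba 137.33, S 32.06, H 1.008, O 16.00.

1319 g

M(Na2O) = 2(22.99) + 16.00 = 61.98 g/mol.
M(BaSO4) = 137.33 + 32.06 + 4(16.00) = 233.39 g/mol.
n(Na2O) = 350.3 / 61.98 = 5.6518 mol.
Reaction (1): Na2O→NaOH ratio 1:2 ⇒ n(NaOH) = 11.304 mol.
Reaction (2): NaOH→Na2SO4 ratio 2:1 ⇒ n(Na2SO4) = 5.6518 mol.
Reaction (3): Na2SO4→BaSO4 ratio 1:1 ⇒ n(BaSO4) = 5.6518 mol.
Mass of BaSO4 = 5.6518 × 233.39 = 1319.1 g.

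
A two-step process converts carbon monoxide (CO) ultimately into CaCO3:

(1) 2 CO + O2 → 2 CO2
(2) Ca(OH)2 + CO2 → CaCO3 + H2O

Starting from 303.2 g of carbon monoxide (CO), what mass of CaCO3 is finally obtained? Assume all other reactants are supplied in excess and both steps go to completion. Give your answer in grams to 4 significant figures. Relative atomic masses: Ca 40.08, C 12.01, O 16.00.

1083 g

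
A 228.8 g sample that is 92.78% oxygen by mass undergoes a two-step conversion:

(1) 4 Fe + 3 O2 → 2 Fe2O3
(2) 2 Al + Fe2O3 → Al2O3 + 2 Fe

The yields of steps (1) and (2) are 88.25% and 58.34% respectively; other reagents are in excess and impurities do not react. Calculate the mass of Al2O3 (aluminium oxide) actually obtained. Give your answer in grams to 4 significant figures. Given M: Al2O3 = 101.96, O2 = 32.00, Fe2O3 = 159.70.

Pure O2 = 228.8 × 0.9278 = 212.28 g.
n(O2) = 212.28 / 32.00 = 6.6338 mol.
Step 1 (O2:Fe2O3 = 3:2): theoretical n(Fe2O3) = 4.4225 mol; at 88.25% yield, n(Fe2O3) = 3.9029 mol.
Step 2 (Fe2O3:Al2O3 = 1:1): theoretical n(Al2O3) = 3.9029 mol, so theoretical mass = 3.9029 × 101.96 = 397.94 g.
At 58.34% yield, actual mass of Al2O3 = 397.94 × 0.5834 = 232.16 g.

232.2 g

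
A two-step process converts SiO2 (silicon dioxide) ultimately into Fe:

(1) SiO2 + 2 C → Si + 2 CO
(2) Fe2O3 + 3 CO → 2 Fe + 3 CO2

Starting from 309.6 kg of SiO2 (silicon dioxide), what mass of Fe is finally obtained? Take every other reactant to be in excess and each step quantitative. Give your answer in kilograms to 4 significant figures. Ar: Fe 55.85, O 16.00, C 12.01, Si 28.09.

383.7 kg

M(SiO2) = 28.09 + 2(16.00) = 60.09 g/mol.
M(Fe) = 55.85 g/mol.
309.6 kg = 309600 g.
n(SiO2) = 309600 / 60.09 = 5152.3 mol.
Step 1 gives a 1:2 ratio of SiO2 to CO, so n(CO) = 10305 mol.
In step 2 the CO:Fe ratio is 3:2, so n(Fe) = 6869.7 mol.
Mass of Fe = 6869.7 × 55.85 = 383670 g = 383.7 kg.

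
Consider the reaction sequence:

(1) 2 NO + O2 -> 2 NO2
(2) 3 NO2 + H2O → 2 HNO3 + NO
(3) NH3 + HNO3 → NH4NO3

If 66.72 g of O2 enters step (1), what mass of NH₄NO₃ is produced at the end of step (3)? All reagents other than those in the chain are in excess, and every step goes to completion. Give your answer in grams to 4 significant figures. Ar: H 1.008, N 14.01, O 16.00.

222.5 g

M(O2) = 2(16.00) = 32.00 g/mol.
M(NH4NO3) = 2(14.01) + 4(1.008) + 3(16.00) = 80.052 g/mol.
n(O2) = 66.72 / 32.00 = 2.0850 mol.
Reaction (1): O2→NO2 ratio 1:2 ⇒ n(NO2) = 4.1700 mol.
Reaction (2): NO2→HNO3 ratio 3:2 ⇒ n(HNO3) = 2.7800 mol.
Reaction (3): HNO3→NH4NO3 ratio 1:1 ⇒ n(NH4NO3) = 2.7800 mol.
Mass of NH4NO3 = 2.7800 × 80.052 = 222.54 g.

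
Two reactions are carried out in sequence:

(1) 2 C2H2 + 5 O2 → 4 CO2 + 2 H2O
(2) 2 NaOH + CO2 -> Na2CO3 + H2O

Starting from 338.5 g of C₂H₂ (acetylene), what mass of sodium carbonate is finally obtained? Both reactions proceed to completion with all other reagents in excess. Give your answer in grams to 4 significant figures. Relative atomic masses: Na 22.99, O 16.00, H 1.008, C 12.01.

M(C2H2) = 2(12.01) + 2(1.008) = 26.036 g/mol.
M(Na2CO3) = 2(22.99) + 12.01 + 3(16.00) = 105.99 g/mol.
n(C2H2) = 338.50 / 26.036 = 13.001 mol.
Step 1 gives a 2:4 ratio of C2H2 to CO2, so n(CO2) = 26.002 mol.
In step 2 the CO2:Na2CO3 ratio is 1:1, so n(Na2CO3) = 26.002 mol.
Mass of Na2CO3 = 26.002 × 105.99 = 2756.0 g.

2756 g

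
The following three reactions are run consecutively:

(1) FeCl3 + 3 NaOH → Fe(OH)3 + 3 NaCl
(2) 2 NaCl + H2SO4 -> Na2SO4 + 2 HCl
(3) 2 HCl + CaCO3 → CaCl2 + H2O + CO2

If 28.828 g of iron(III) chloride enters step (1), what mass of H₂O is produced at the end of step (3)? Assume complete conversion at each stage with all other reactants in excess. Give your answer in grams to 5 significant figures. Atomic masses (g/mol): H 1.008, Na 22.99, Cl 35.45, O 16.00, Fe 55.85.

4.8030 g

M(FeCl3) = 55.85 + 3(35.45) = 162.20 g/mol.
M(H2O) = 2(1.008) + 16.00 = 18.016 g/mol.
n(FeCl3) = 28.828 / 162.20 = 0.177731 mol.
Reaction (1): FeCl3→NaCl ratio 1:3 ⇒ n(NaCl) = 0.533194 mol.
Reaction (2): NaCl→HCl ratio 2:2 ⇒ n(HCl) = 0.533194 mol.
Reaction (3): HCl→H2O ratio 2:1 ⇒ n(H2O) = 0.266597 mol.
Mass of H2O = 0.266597 × 18.016 = 4.80301 g.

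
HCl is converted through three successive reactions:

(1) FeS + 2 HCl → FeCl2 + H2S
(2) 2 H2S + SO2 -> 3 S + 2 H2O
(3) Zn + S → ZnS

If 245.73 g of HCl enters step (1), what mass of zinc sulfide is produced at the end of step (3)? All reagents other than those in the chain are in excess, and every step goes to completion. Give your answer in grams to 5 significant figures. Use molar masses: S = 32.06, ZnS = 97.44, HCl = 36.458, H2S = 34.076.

492.57 g

n(HCl) = 245.73 / 36.458 = 6.74008 mol.
Reaction (1): HCl→H2S ratio 2:1 ⇒ n(H2S) = 3.37004 mol.
Reaction (2): H2S→S ratio 2:3 ⇒ n(S) = 5.05506 mol.
Reaction (3): S→ZnS ratio 1:1 ⇒ n(ZnS) = 5.05506 mol.
Mass of ZnS = 5.05506 × 97.44 = 492.565 g.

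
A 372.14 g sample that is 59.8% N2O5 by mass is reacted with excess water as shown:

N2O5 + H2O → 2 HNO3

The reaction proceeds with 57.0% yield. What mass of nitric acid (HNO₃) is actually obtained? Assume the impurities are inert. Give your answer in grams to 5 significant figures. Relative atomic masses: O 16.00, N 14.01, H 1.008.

148.00 g

Pure N2O5 available = 372.14 g × 0.598 = 222.540 g.
M(N2O5) = 2(14.01) + 5(16.00) = 108.02 g/mol.
M(HNO3) = 1.008 + 14.01 + 3(16.00) = 63.018 g/mol.
n(N2O5) = 222.540 g / 108.02 g/mol = 2.06017 mol.
From the equation the N2O5:HNO3 mole ratio is 1:2, so n(HNO3) = 2.06017 × 2/1 = 4.12034 mol.
Mass of HNO3 = 4.12034 mol × 63.018 g/mol = 259.656 g.
Actual mass collected = 259.656 g × 0.570 = 148.004 g.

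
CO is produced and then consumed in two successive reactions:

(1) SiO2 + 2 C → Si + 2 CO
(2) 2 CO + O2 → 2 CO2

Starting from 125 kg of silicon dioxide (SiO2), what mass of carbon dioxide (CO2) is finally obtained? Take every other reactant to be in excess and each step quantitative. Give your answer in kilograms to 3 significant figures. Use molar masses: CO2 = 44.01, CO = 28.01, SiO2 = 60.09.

183 kg

125 kg = 125000 g.
n(SiO2) = 125000 / 60.09 = 2080 mol.
Step 1 gives a 1:2 ratio of SiO2 to CO, so n(CO) = 4160 mol.
In step 2 the CO:CO2 ratio is 2:2, so n(CO2) = 4160 mol.
Mass of CO2 = 4160 × 44.01 = 183100 g = 183 kg.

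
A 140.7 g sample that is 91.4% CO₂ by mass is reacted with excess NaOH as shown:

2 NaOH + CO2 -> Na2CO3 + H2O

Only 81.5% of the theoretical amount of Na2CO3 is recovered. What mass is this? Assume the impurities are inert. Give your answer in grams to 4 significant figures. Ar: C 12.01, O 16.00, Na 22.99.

Pure CO2 available = 140.7 g × 0.914 = 128.60 g.
M(CO2) = 12.01 + 2(16.00) = 44.01 g/mol.
M(Na2CO3) = 2(22.99) + 12.01 + 3(16.00) = 105.99 g/mol.
n(CO2) = 128.60 g / 44.01 g/mol = 2.9221 mol.
From the equation the CO2:Na2CO3 mole ratio is 1:1, so n(Na2CO3) = 2.9221 × 1/1 = 2.9221 mol.
Mass of Na2CO3 = 2.9221 mol × 105.99 g/mol = 309.71 g.
Actual mass collected = 309.71 g × 0.815 = 252.41 g.

252.4 g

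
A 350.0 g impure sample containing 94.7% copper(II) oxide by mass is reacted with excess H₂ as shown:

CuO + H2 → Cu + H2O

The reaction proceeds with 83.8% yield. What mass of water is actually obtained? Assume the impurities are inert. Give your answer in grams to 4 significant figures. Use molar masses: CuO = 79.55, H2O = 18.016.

62.90 g

Pure CuO available = 350.0 g × 0.947 = 331.45 g.
n(CuO) = 331.45 g / 79.55 g/mol = 4.1666 mol.
From the equation the CuO:H2O mole ratio is 1:1, so n(H2O) = 4.1666 × 1/1 = 4.1666 mol.
Mass of H2O = 4.1666 mol × 18.016 g/mol = 75.065 g.
Actual mass collected = 75.065 g × 0.838 = 62.904 g.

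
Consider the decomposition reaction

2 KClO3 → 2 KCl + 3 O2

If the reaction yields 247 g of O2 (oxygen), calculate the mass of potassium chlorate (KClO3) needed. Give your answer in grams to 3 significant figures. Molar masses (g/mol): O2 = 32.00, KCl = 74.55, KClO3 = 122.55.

n(O2) = 247.0 g / 32.00 g/mol = 7.719 mol.
From the equation the O2:KClO3 mole ratio is 3:2, so n(KClO3) = 7.719 × 2/3 = 5.146 mol.
Mass of KClO3 = 5.146 mol × 122.55 g/mol = 630.6 g.

631 g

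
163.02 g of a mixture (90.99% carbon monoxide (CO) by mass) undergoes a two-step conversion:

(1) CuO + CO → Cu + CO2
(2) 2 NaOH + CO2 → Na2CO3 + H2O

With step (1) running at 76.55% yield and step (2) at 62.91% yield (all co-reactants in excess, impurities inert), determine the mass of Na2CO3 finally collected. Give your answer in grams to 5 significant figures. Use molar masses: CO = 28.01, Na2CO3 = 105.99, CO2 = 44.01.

270.30 g

Pure CO = 163.02 × 0.9099 = 148.332 g.
n(CO) = 148.332 / 28.01 = 5.29568 mol.
Step 1 (CO:CO2 = 1:1): theoretical n(CO2) = 5.29568 mol; at 76.55% yield, n(CO2) = 4.05384 mol.
Step 2 (CO2:Na2CO3 = 1:1): theoretical n(Na2CO3) = 4.05384 mol, so theoretical mass = 4.05384 × 105.99 = 429.667 g.
At 62.91% yield, actual mass of Na2CO3 = 429.667 × 0.6291 = 270.303 g.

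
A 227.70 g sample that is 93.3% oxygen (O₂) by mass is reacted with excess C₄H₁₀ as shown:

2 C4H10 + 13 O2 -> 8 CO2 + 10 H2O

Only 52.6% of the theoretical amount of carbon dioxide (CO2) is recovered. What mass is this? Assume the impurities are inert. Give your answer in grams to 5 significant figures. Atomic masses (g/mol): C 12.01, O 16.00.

94.575 g

Pure O2 available = 227.70 g × 0.933 = 212.444 g.
M(O2) = 2(16.00) = 32.00 g/mol.
M(CO2) = 12.01 + 2(16.00) = 44.01 g/mol.
n(O2) = 212.444 g / 32.00 g/mol = 6.63888 mol.
From the equation the O2:CO2 mole ratio is 13:8, so n(CO2) = 6.63888 × 8/13 = 4.08546 mol.
Mass of CO2 = 4.08546 mol × 44.01 g/mol = 179.801 g.
Actual mass collected = 179.801 g × 0.526 = 94.5755 g.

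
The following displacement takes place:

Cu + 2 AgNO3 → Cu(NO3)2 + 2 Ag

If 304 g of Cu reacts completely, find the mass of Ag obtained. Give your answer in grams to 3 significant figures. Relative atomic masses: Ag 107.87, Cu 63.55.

1030 g

M(Cu) = 63.55 g/mol.
M(Ag) = 107.87 g/mol.
n(Cu) = 304.0 g / 63.55 g/mol = 4.784 mol.
From the equation the Cu:Ag mole ratio is 1:2, so n(Ag) = 4.784 × 2/1 = 9.567 mol.
Mass of Ag = 9.567 mol × 107.87 g/mol = 1032 g.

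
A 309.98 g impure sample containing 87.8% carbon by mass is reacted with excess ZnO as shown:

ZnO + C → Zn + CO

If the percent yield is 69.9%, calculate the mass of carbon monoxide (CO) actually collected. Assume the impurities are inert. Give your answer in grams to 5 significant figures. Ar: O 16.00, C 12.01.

443.69 g

Pure C available = 309.98 g × 0.878 = 272.162 g.
M(C) = 12.01 g/mol.
M(CO) = 12.01 + 16.00 = 28.01 g/mol.
n(C) = 272.162 g / 12.01 g/mol = 22.6613 mol.
From the equation the C:CO mole ratio is 1:1, so n(CO) = 22.6613 × 1/1 = 22.6613 mol.
Mass of CO = 22.6613 mol × 28.01 g/mol = 634.744 g.
Actual mass collected = 634.744 g × 0.699 = 443.686 g.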